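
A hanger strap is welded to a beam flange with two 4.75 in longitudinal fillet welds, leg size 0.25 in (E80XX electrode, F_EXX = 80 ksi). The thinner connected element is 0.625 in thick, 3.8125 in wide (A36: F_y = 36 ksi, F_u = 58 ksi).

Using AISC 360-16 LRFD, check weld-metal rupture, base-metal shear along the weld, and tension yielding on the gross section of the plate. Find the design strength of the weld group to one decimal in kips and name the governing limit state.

Weld metal: throat = 0.707×0.25 = 0.17675 in, L = 2×4.75 = 9.5 in. φR_n = 0.75 × 0.6 × 80 × 0.17675 × 9.5 = 60.4 kips.
Base metal shear (0.625 in plate): yield φR_n = 1.0×0.6×36×0.625×9.5 = 128.3 kips; rupture φR_n = 0.75×0.6×58×0.625×9.5 = 155.0 kips; take 128.3 kips (yield).
Tension yield (gross): A_g = 3.8125×0.625 = 2.3828 in². φR_n = 0.90 × 36 × 2.3828 = 77.2 kips.
Governing: min(60.4, 128.3, 77.2) = 60.4 kips → weld metal.

60.4 kips (weld metal governs)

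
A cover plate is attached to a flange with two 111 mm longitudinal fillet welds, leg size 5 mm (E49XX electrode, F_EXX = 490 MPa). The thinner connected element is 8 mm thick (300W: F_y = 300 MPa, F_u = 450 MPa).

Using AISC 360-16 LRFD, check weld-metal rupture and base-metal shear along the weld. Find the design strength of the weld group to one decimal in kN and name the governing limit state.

Weld metal: throat = 0.707×5 = 3.535 mm, L = 2×111 = 222 mm. φR_n = 0.75 × 0.6 × 490 × 3.535 × 222 = 173.0 kN.
Base metal shear (8 mm plate): yield φR_n = 1.0×0.6×300×8×222 = 319.7 kN; rupture φR_n = 0.75×0.6×450×8×222 = 359.6 kN; take 319.7 kN (yield).
Governing: min(173.0, 319.7) = 173.0 kN → weld metal.

173.0 kN (weld metal governs)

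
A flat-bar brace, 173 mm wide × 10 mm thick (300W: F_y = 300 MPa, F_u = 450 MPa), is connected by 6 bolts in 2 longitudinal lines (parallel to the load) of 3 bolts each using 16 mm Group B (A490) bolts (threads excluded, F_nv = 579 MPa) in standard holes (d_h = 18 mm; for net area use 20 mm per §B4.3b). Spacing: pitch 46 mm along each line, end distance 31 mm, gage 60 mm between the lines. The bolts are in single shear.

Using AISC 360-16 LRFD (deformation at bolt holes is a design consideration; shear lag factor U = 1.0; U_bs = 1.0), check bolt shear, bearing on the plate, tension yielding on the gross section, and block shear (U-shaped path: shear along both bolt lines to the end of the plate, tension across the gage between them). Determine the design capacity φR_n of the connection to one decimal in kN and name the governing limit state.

430.7 kN (block shear governs)

Bolt shear: A_b = π(16)²/4 = 201.06 mm². φR_n = 0.75 × 579 × 201.06 × 6 × 1 = 523.9 kN.
Bearing (10 mm plate, F_u = 450 MPa): end bolts L_c = 31 − 18/2 = 22, R_n = min(1.2×22×10×450, 2.4×16×10×450) = 118.8 kN/bolt; interior L_c = 46 − 18 = 28, R_n = 151.2 kN/bolt. φR_n = 0.75 × (2×118.8 + 4×151.2) = 631.8 kN.
Tension yield (gross): A_g = 173×10 = 1730 mm². φR_n = 0.90 × 300 × 1730 = 467.1 kN.
Block shear: shear path 2×[31+2×46] = 2×123 mm, A_gv = 2460, A_nv = 2×(123 − 2.5×20)×10 = 1460 mm²; tension across gage: (60 − 1×20)×10 = 400 mm². R_n = min(0.6×450×1460, 0.6×300×2460) + 1.0×450×400 = min(394.2, 442.8) + 180 = 574.2 kN. φR_n = 0.75 × 574.2 = 430.7 kN.
Governing: min(523.9, 631.8, 467.1, 430.7) = 430.7 kN → block shear.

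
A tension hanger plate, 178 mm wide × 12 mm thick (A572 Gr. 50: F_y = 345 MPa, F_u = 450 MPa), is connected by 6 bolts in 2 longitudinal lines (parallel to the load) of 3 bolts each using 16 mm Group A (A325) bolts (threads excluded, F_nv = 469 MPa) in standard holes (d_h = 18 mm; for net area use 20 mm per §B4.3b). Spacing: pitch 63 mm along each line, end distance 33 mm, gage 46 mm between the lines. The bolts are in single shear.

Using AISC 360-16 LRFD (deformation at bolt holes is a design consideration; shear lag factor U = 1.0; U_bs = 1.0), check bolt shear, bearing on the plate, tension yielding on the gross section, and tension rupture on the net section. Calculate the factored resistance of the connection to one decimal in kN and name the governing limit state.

424.3 kN (bolt shear governs)

Bolt shear: A_b = π(16)²/4 = 201.06 mm². φR_n = 0.75 × 469 × 201.06 × 6 × 1 = 424.3 kN.
Bearing (12 mm plate, F_u = 450 MPa): end bolts L_c = 33 − 18/2 = 24, R_n = min(1.2×24×12×450, 2.4×16×12×450) = 155.52 kN/bolt; interior L_c = 63 − 18 = 45, R_n = 207.36 kN/bolt. φR_n = 0.75 × (2×155.52 + 4×207.36) = 855.4 kN.
Tension yield (gross): A_g = 178×12 = 2136 mm². φR_n = 0.90 × 345 × 2136 = 663.2 kN.
Tension rupture (net): A_n = (178 − 2×20)×12 = 1656 mm² (U = 1.0, A_e = A_n). φR_n = 0.75 × 450 × 1656 = 558.9 kN.
Governing: min(424.3, 855.4, 663.2, 558.9) = 424.3 kN → bolt shear.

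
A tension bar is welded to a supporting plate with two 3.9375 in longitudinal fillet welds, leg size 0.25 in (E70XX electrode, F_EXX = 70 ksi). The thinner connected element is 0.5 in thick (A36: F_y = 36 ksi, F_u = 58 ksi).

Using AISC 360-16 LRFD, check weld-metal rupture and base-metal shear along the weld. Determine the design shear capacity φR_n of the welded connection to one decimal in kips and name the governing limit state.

Weld metal: throat = 0.707×0.25 = 0.17675 in, L = 2×3.9375 = 7.875 in. φR_n = 0.75 × 0.6 × 70 × 0.17675 × 7.875 = 43.8 kips.
Base metal shear (0.5 in plate): yield φR_n = 1.0×0.6×36×0.5×7.875 = 85.1 kips; rupture φR_n = 0.75×0.6×58×0.5×7.875 = 102.8 kips; take 85.1 kips (yield).
Governing: min(43.8, 85.1) = 43.8 kips → weld metal.

43.8 kips (weld metal governs)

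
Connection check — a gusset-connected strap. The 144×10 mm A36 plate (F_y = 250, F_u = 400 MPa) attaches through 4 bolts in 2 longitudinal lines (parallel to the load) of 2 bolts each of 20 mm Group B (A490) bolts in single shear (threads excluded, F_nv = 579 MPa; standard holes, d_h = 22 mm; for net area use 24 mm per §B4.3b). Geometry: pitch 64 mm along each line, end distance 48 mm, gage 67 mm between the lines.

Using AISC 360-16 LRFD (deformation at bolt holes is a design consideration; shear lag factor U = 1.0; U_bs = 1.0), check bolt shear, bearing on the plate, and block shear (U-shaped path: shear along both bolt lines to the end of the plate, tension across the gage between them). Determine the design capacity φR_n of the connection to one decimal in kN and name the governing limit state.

381.0 kN (block shear governs)

Bolt shear: A_b = π(20)²/4 = 314.16 mm². φR_n = 0.75 × 579 × 314.16 × 4 × 1 = 545.7 kN.
Bearing (10 mm plate, F_u = 400 MPa): end bolts L_c = 48 − 22/2 = 37, R_n = min(1.2×37×10×400, 2.4×20×10×400) = 177.6 kN/bolt; interior L_c = 64 − 22 = 42, R_n = 192 kN/bolt. φR_n = 0.75 × (2×177.6 + 2×192) = 554.4 kN.
Block shear: shear path 2×[48+1×64] = 2×112 mm, A_gv = 2240, A_nv = 2×(112 − 1.5×24)×10 = 1520 mm²; tension across gage: (67 − 1×24)×10 = 430 mm². R_n = min(0.6×400×1520, 0.6×250×2240) + 1.0×400×430 = min(364.8, 336) + 172 = 508 kN. φR_n = 0.75 × 508 = 381.0 kN.
Governing: min(545.7, 554.4, 381.0) = 381.0 kN → block shear.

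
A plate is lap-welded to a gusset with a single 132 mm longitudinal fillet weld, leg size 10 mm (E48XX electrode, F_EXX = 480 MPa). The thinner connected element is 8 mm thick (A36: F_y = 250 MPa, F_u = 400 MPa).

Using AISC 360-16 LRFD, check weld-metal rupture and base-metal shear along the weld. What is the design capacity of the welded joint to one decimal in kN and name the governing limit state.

158.4 kN (base-metal shear governs)

Weld metal: throat = 0.707×10 = 7.07 mm, L = 132 mm. φR_n = 0.75 × 0.6 × 480 × 7.07 × 132 = 201.6 kN.
Base metal shear (8 mm plate): yield φR_n = 1.0×0.6×250×8×132 = 158.4 kN; rupture φR_n = 0.75×0.6×400×8×132 = 190.1 kN; take 158.4 kN (yield).
Governing: min(201.6, 158.4) = 158.4 kN → base-metal shear.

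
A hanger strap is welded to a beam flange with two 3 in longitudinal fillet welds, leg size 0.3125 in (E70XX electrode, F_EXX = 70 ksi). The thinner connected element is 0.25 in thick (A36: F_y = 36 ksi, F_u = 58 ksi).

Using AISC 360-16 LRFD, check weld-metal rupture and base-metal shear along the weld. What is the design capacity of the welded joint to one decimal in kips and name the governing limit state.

32.4 kips (base-metal shear governs)

Weld metal: throat = 0.707×0.3125 = 0.22094 in, L = 2×3 = 6 in. φR_n = 0.75 × 0.6 × 70 × 0.22094 × 6 = 41.8 kips.
Base metal shear (0.25 in plate): yield φR_n = 1.0×0.6×36×0.25×6 = 32.4 kips; rupture φR_n = 0.75×0.6×58×0.25×6 = 39.2 kips; take 32.4 kips (yield).
Governing: min(41.8, 32.4) = 32.4 kips → base-metal shear.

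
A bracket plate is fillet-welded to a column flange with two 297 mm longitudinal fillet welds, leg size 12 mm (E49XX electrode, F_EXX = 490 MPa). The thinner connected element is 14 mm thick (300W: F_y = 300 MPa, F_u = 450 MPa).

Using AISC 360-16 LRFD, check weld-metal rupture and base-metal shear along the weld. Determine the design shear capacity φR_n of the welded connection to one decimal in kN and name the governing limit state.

1111.2 kN (weld metal governs)

Weld metal: throat = 0.707×12 = 8.484 mm, L = 2×297 = 594 mm. φR_n = 0.75 × 0.6 × 490 × 8.484 × 594 = 1111.2 kN.
Base metal shear (14 mm plate): yield φR_n = 1.0×0.6×300×14×594 = 1496.9 kN; rupture φR_n = 0.75×0.6×450×14×594 = 1684.0 kN; take 1496.9 kN (yield).
Governing: min(1111.2, 1496.9) = 1111.2 kN → weld metal.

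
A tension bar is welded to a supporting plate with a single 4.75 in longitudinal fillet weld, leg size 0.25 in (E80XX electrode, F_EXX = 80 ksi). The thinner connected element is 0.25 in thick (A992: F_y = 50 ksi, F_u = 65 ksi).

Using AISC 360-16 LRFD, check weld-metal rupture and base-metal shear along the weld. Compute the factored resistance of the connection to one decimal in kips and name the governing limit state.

Weld metal: throat = 0.707×0.25 = 0.17675 in, L = 4.75 in. φR_n = 0.75 × 0.6 × 80 × 0.17675 × 4.75 = 30.2 kips.
Base metal shear (0.25 in plate): yield φR_n = 1.0×0.6×50×0.25×4.75 = 35.6 kips; rupture φR_n = 0.75×0.6×65×0.25×4.75 = 34.7 kips; take 34.7 kips (rupture).
Governing: min(30.2, 34.7) = 30.2 kips → weld metal.

30.2 kips (weld metal governs)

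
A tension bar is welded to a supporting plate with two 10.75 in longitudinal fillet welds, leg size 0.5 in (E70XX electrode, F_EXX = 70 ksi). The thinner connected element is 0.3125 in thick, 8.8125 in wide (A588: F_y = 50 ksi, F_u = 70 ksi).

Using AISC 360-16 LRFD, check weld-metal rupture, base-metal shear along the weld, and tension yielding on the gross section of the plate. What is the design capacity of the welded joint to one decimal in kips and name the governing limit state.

123.9 kips (gross-section yield governs)

Weld metal: throat = 0.707×0.5 = 0.3535 in, L = 2×10.75 = 21.5 in. φR_n = 0.75 × 0.6 × 70 × 0.3535 × 21.5 = 239.4 kips.
Base metal shear (0.3125 in plate): yield φR_n = 1.0×0.6×50×0.3125×21.5 = 201.6 kips; rupture φR_n = 0.75×0.6×70×0.3125×21.5 = 211.6 kips; take 201.6 kips (yield).
Tension yield (gross): A_g = 8.8125×0.3125 = 2.7539 in². φR_n = 0.90 × 50 × 2.7539 = 123.9 kips.
Governing: min(239.4, 201.6, 123.9) = 123.9 kips → gross-section yield.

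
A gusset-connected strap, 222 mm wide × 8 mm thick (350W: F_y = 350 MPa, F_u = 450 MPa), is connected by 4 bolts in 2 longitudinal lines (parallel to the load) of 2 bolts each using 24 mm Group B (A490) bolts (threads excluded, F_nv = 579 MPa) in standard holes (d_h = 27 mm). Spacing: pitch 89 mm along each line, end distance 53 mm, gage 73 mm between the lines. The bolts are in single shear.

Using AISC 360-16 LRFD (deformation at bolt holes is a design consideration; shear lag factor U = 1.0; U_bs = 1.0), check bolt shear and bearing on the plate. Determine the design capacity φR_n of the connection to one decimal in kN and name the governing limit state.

Bolt shear: A_b = π(24)²/4 = 452.39 mm². φR_n = 0.75 × 579 × 452.39 × 4 × 1 = 785.8 kN.
Bearing (8 mm plate, F_u = 450 MPa): end bolts L_c = 53 − 27/2 = 39.5, R_n = min(1.2×39.5×8×450, 2.4×24×8×450) = 170.64 kN/bolt; interior L_c = 89 − 27 = 62, R_n = 207.36 kN/bolt. φR_n = 0.75 × (2×170.64 + 2×207.36) = 567.0 kN.
Governing: min(785.8, 567.0) = 567.0 kN → bearing.

567.0 kN (bearing governs)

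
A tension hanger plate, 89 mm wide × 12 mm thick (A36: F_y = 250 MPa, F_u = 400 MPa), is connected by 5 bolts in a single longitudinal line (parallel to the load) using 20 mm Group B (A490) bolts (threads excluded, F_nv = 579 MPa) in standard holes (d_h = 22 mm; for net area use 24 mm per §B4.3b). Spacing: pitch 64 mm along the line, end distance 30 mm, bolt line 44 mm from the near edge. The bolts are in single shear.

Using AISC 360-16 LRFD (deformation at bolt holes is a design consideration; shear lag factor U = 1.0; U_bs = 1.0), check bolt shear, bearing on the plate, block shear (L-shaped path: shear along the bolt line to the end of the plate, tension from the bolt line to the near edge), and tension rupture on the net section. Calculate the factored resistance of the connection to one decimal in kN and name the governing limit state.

234.0 kN (net-section rupture governs)

Bolt shear: A_b = π(20)²/4 = 314.16 mm². φR_n = 0.75 × 579 × 314.16 × 5 × 1 = 682.1 kN.
Bearing (12 mm plate, F_u = 400 MPa): end bolts L_c = 30 − 22/2 = 19, R_n = min(1.2×19×12×400, 2.4×20×12×400) = 109.44 kN/bolt; interior L_c = 64 − 22 = 42, R_n = 230.4 kN/bolt. φR_n = 0.75 × (1×109.44 + 4×230.4) = 773.3 kN.
Block shear: shear path 1×[30+4×64] = 1×286 mm, A_gv = 3432, A_nv = 1×(286 − 4.5×24)×12 = 2136 mm²; tension to near edge: (44 − 0.5×24)×12 = 384 mm². R_n = min(0.6×400×2136, 0.6×250×3432) + 1.0×400×384 = min(512.64, 514.8) + 153.6 = 666.24 kN. φR_n = 0.75 × 666.24 = 499.7 kN.
Tension rupture (net): A_n = (89 − 1×24)×12 = 780 mm² (U = 1.0, A_e = A_n). φR_n = 0.75 × 400 × 780 = 234.0 kN.
Governing: min(682.1, 773.3, 499.7, 234.0) = 234.0 kN → net-section rupture.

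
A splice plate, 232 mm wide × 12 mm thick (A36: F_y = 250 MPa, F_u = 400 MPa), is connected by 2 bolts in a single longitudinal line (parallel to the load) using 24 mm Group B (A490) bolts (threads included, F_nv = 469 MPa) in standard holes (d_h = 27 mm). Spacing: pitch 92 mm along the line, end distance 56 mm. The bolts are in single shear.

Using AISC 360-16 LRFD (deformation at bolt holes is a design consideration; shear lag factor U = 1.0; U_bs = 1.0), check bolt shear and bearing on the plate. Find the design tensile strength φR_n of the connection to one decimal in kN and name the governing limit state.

318.3 kN (bolt shear governs)

Bolt shear: A_b = π(24)²/4 = 452.39 mm². φR_n = 0.75 × 469 × 452.39 × 2 × 1 = 318.3 kN.
Bearing (12 mm plate, F_u = 400 MPa): end bolts L_c = 56 − 27/2 = 42.5, R_n = min(1.2×42.5×12×400, 2.4×24×12×400) = 244.8 kN/bolt; interior L_c = 92 − 27 = 65, R_n = 276.48 kN/bolt. φR_n = 0.75 × (1×244.8 + 1×276.48) = 391.0 kN.
Governing: min(318.3, 391.0) = 318.3 kN → bolt shear.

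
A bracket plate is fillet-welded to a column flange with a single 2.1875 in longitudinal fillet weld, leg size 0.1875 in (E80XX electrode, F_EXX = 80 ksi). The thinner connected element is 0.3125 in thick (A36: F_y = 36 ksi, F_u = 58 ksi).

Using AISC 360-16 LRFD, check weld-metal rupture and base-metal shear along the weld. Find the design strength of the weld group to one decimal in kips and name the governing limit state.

Weld metal: throat = 0.707×0.1875 = 0.13256 in, L = 2.1875 in. φR_n = 0.75 × 0.6 × 80 × 0.13256 × 2.1875 = 10.4 kips.
Base metal shear (0.3125 in plate): yield φR_n = 1.0×0.6×36×0.3125×2.1875 = 14.8 kips; rupture φR_n = 0.75×0.6×58×0.3125×2.1875 = 17.8 kips; take 14.8 kips (yield).
Governing: min(10.4, 14.8) = 10.4 kips → weld metal.

10.4 kips (weld metal governs)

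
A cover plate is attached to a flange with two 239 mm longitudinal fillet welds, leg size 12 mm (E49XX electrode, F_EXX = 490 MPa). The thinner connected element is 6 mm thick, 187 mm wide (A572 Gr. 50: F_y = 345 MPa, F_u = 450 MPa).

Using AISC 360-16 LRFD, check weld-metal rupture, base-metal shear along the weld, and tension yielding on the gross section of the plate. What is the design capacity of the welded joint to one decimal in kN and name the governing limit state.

Weld metal: throat = 0.707×12 = 8.484 mm, L = 2×239 = 478 mm. φR_n = 0.75 × 0.6 × 490 × 8.484 × 478 = 894.2 kN.
Base metal shear (6 mm plate): yield φR_n = 1.0×0.6×345×6×478 = 593.7 kN; rupture φR_n = 0.75×0.6×450×6×478 = 580.8 kN; take 580.8 kN (rupture).
Tension yield (gross): A_g = 187×6 = 1122 mm². φR_n = 0.90 × 345 × 1122 = 348.4 kN.
Governing: min(894.2, 580.8, 348.4) = 348.4 kN → gross-section yield.

348.4 kN (gross-section yield governs)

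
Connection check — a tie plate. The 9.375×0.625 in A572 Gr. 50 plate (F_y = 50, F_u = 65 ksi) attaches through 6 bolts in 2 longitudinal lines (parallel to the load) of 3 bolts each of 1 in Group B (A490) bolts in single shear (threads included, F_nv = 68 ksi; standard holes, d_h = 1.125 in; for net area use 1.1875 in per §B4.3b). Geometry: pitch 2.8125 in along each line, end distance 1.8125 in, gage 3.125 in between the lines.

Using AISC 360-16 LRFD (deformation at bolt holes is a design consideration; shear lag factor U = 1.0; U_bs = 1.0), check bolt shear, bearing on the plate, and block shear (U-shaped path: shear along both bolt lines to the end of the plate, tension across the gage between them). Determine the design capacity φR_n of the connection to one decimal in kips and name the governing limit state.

Bolt shear: A_b = π(1)²/4 = 0.7854 in². φR_n = 0.75 × 68 × 0.7854 × 6 × 1 = 240.3 kips.
Bearing (0.625 in plate, F_u = 65 ksi): end bolts L_c = 1.8125 − 1.125/2 = 1.25, R_n = min(1.2×1.25×0.625×65, 2.4×1×0.625×65) = 60.938 kips/bolt; interior L_c = 2.8125 − 1.125 = 1.6875, R_n = 82.266 kips/bolt. φR_n = 0.75 × (2×60.938 + 4×82.266) = 338.2 kips.
Block shear: shear path 2×[1.8125+2×2.8125] = 2×7.4375 in, A_gv = 9.2969, A_nv = 2×(7.4375 − 2.5×1.1875)×0.625 = 5.5859 in²; tension across gage: (3.125 − 1×1.1875)×0.625 = 1.2109 in². R_n = min(0.6×65×5.5859, 0.6×50×9.2969) + 1.0×65×1.2109 = min(217.85, 278.91) + 78.709 = 296.56 kips. φR_n = 0.75 × 296.56 = 222.4 kips.
Governing: min(240.3, 338.2, 222.4) = 222.4 kips → block shear.

222.4 kips (block shear governs)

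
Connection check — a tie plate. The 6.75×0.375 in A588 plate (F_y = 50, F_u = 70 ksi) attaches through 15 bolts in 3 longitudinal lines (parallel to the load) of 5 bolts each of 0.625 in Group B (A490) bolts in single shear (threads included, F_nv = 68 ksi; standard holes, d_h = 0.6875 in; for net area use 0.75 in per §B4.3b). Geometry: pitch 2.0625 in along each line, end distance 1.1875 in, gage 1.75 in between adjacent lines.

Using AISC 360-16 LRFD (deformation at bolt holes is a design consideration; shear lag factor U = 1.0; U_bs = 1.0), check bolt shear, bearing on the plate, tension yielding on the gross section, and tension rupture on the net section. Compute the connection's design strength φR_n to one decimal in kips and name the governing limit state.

88.6 kips (net-section rupture governs)

Bolt shear: A_b = π(0.625)²/4 = 0.3068 in². φR_n = 0.75 × 68 × 0.3068 × 15 × 1 = 234.7 kips.
Bearing (0.375 in plate, F_u = 70 ksi): end bolts L_c = 1.1875 − 0.6875/2 = 0.84375, R_n = min(1.2×0.84375×0.375×70, 2.4×0.625×0.375×70) = 26.578 kips/bolt; interior L_c = 2.0625 − 0.6875 = 1.375, R_n = 39.375 kips/bolt. φR_n = 0.75 × (3×26.578 + 12×39.375) = 414.2 kips.
Tension yield (gross): A_g = 6.75×0.375 = 2.5313 in². φR_n = 0.90 × 50 × 2.5313 = 113.9 kips.
Tension rupture (net): A_n = (6.75 − 3×0.75)×0.375 = 1.6875 in² (U = 1.0, A_e = A_n). φR_n = 0.75 × 70 × 1.6875 = 88.6 kips.
Governing: min(234.7, 414.2, 113.9, 88.6) = 88.6 kips → net-section rupture.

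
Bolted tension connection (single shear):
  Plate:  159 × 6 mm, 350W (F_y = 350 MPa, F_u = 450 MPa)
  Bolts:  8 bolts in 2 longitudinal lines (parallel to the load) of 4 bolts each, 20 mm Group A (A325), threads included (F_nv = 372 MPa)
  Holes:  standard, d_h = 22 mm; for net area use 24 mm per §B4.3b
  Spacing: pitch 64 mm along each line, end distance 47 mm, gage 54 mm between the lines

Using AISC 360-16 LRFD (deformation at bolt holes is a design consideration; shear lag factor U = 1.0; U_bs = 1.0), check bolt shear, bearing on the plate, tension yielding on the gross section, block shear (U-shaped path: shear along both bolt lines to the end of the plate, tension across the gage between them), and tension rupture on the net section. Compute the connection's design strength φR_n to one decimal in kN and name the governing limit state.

224.8 kN (net-section rupture governs)

Bolt shear: A_b = π(20)²/4 = 314.16 mm². φR_n = 0.75 × 372 × 314.16 × 8 × 1 = 701.2 kN.
Bearing (6 mm plate, F_u = 450 MPa): end bolts L_c = 47 − 22/2 = 36, R_n = min(1.2×36×6×450, 2.4×20×6×450) = 116.64 kN/bolt; interior L_c = 64 − 22 = 42, R_n = 129.6 kN/bolt. φR_n = 0.75 × (2×116.64 + 6×129.6) = 758.2 kN.
Tension yield (gross): A_g = 159×6 = 954 mm². φR_n = 0.90 × 350 × 954 = 300.5 kN.
Block shear: shear path 2×[47+3×64] = 2×239 mm, A_gv = 2868, A_nv = 2×(239 − 3.5×24)×6 = 1860 mm²; tension across gage: (54 − 1×24)×6 = 180 mm². R_n = min(0.6×450×1860, 0.6×350×2868) + 1.0×450×180 = min(502.2, 602.28) + 81 = 583.2 kN. φR_n = 0.75 × 583.2 = 437.4 kN.
Tension rupture (net): A_n = (159 − 2×24)×6 = 666 mm² (U = 1.0, A_e = A_n). φR_n = 0.75 × 450 × 666 = 224.8 kN.
Governing: min(701.2, 758.2, 300.5, 437.4, 224.8) = 224.8 kN → net-section rupture.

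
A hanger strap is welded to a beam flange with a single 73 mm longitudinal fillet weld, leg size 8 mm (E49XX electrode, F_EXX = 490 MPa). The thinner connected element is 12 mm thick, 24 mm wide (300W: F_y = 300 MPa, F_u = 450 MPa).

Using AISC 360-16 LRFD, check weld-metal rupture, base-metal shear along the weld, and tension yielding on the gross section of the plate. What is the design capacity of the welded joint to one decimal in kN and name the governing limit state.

77.8 kN (gross-section yield governs)

Weld metal: throat = 0.707×8 = 5.656 mm, L = 73 mm. φR_n = 0.75 × 0.6 × 490 × 5.656 × 73 = 91.0 kN.
Base metal shear (12 mm plate): yield φR_n = 1.0×0.6×300×12×73 = 157.7 kN; rupture φR_n = 0.75×0.6×450×12×73 = 177.4 kN; take 157.7 kN (yield).
Tension yield (gross): A_g = 24×12 = 288 mm². φR_n = 0.90 × 300 × 288 = 77.8 kN.
Governing: min(91.0, 157.7, 77.8) = 77.8 kN → gross-section yield.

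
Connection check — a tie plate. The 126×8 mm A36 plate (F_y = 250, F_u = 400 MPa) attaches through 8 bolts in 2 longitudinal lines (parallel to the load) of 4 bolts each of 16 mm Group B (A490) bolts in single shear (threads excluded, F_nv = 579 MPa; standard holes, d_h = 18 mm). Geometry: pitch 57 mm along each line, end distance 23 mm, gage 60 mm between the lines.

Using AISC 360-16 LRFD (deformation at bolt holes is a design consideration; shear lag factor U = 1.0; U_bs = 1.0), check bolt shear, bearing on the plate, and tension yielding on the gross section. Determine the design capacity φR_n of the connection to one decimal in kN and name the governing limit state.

226.8 kN (gross-section yield governs)

Bolt shear: A_b = π(16)²/4 = 201.06 mm². φR_n = 0.75 × 579 × 201.06 × 8 × 1 = 698.5 kN.
Bearing (8 mm plate, F_u = 400 MPa): end bolts L_c = 23 − 18/2 = 14, R_n = min(1.2×14×8×400, 2.4×16×8×400) = 53.76 kN/bolt; interior L_c = 57 − 18 = 39, R_n = 122.88 kN/bolt. φR_n = 0.75 × (2×53.76 + 6×122.88) = 633.6 kN.
Tension yield (gross): A_g = 126×8 = 1008 mm². φR_n = 0.90 × 250 × 1008 = 226.8 kN.
Governing: min(698.5, 633.6, 226.8) = 226.8 kN → gross-section yield.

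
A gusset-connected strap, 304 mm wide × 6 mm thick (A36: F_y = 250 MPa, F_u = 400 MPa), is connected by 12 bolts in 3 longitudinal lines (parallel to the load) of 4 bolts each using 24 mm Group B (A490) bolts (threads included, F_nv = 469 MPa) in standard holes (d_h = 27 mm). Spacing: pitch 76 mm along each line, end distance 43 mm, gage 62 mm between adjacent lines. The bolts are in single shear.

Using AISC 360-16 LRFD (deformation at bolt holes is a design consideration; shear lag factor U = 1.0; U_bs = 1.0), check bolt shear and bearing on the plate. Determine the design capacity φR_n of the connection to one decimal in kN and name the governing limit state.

Bolt shear: A_b = π(24)²/4 = 452.39 mm². φR_n = 0.75 × 469 × 452.39 × 12 × 1 = 1909.5 kN.
Bearing (6 mm plate, F_u = 400 MPa): end bolts L_c = 43 − 27/2 = 29.5, R_n = min(1.2×29.5×6×400, 2.4×24×6×400) = 84.96 kN/bolt; interior L_c = 76 − 27 = 49, R_n = 138.24 kN/bolt. φR_n = 0.75 × (3×84.96 + 9×138.24) = 1124.3 kN.
Governing: min(1909.5, 1124.3) = 1124.3 kN → bearing.

1124.3 kN (bearing governs)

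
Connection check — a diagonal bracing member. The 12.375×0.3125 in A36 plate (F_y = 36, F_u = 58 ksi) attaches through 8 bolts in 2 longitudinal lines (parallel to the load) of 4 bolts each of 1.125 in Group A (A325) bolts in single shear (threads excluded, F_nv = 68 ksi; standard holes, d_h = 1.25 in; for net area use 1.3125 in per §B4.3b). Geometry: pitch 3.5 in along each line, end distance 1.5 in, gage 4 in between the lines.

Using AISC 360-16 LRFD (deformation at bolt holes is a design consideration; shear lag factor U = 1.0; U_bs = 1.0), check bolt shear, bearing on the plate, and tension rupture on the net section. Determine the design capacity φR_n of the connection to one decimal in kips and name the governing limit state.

Bolt shear: A_b = π(1.125)²/4 = 0.99402 in². φR_n = 0.75 × 68 × 0.99402 × 8 × 1 = 405.6 kips.
Bearing (0.3125 in plate, F_u = 58 ksi): end bolts L_c = 1.5 − 1.25/2 = 0.875, R_n = min(1.2×0.875×0.3125×58, 2.4×1.125×0.3125×58) = 19.031 kips/bolt; interior L_c = 3.5 − 1.25 = 2.25, R_n = 48.938 kips/bolt. φR_n = 0.75 × (2×19.031 + 6×48.938) = 248.8 kips.
Tension rupture (net): A_n = (12.375 − 2×1.3125)×0.3125 = 3.0469 in² (U = 1.0, A_e = A_n). φR_n = 0.75 × 58 × 3.0469 = 132.5 kips.
Governing: min(405.6, 248.8, 132.5) = 132.5 kips → net-section rupture.

132.5 kips (net-section rupture governs)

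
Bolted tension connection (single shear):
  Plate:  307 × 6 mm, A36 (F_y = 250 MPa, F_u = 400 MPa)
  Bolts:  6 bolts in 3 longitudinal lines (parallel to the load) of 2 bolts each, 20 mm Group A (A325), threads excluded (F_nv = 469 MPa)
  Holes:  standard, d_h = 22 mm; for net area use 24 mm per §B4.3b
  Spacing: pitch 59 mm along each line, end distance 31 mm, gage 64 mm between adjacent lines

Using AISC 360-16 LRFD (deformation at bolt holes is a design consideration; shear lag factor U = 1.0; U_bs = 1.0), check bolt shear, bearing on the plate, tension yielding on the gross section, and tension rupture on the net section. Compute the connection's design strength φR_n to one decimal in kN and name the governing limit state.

Bolt shear: A_b = π(20)²/4 = 314.16 mm². φR_n = 0.75 × 469 × 314.16 × 6 × 1 = 663.0 kN.
Bearing (6 mm plate, F_u = 400 MPa): end bolts L_c = 31 − 22/2 = 20, R_n = min(1.2×20×6×400, 2.4×20×6×400) = 57.6 kN/bolt; interior L_c = 59 − 22 = 37, R_n = 106.56 kN/bolt. φR_n = 0.75 × (3×57.6 + 3×106.56) = 369.4 kN.
Tension yield (gross): A_g = 307×6 = 1842 mm². φR_n = 0.90 × 250 × 1842 = 414.5 kN.
Tension rupture (net): A_n = (307 − 3×24)×6 = 1410 mm² (U = 1.0, A_e = A_n). φR_n = 0.75 × 400 × 1410 = 423.0 kN.
Governing: min(663.0, 369.4, 414.5, 423.0) = 369.4 kN → bearing.

369.4 kN (bearing governs)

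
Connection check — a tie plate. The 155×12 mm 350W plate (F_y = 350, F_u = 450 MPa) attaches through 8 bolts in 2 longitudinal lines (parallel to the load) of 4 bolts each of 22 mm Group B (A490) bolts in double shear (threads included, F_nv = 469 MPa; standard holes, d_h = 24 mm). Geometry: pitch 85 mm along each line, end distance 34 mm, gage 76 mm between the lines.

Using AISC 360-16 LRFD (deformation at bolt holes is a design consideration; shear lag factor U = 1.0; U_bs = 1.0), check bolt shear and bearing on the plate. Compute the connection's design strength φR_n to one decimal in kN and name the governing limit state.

1496.9 kN (bearing governs)

Bolt shear: A_b = π(22)²/4 = 380.13 mm². φR_n = 0.75 × 469 × 380.13 × 8 × 2 = 2139.4 kN.
Bearing (12 mm plate, F_u = 450 MPa): end bolts L_c = 34 − 24/2 = 22, R_n = min(1.2×22×12×450, 2.4×22×12×450) = 142.56 kN/bolt; interior L_c = 85 − 24 = 61, R_n = 285.12 kN/bolt. φR_n = 0.75 × (2×142.56 + 6×285.12) = 1496.9 kN.
Governing: min(2139.4, 1496.9) = 1496.9 kN → bearing.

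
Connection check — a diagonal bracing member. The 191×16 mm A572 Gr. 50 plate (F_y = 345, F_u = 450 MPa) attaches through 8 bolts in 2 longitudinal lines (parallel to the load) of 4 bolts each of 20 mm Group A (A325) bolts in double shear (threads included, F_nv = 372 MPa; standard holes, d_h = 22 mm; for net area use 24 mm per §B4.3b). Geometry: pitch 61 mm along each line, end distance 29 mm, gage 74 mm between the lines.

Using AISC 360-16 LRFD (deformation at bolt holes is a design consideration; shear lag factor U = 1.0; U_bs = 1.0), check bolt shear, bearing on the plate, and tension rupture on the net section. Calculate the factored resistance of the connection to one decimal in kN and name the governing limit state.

Bolt shear: A_b = π(20)²/4 = 314.16 mm². φR_n = 0.75 × 372 × 314.16 × 8 × 2 = 1402.4 kN.
Bearing (16 mm plate, F_u = 450 MPa): end bolts L_c = 29 − 22/2 = 18, R_n = min(1.2×18×16×450, 2.4×20×16×450) = 155.52 kN/bolt; interior L_c = 61 − 22 = 39, R_n = 336.96 kN/bolt. φR_n = 0.75 × (2×155.52 + 6×336.96) = 1749.6 kN.
Tension rupture (net): A_n = (191 − 2×24)×16 = 2288 mm² (U = 1.0, A_e = A_n). φR_n = 0.75 × 450 × 2288 = 772.2 kN.
Governing: min(1402.4, 1749.6, 772.2) = 772.2 kN → net-section rupture.

772.2 kN (net-section rupture governs)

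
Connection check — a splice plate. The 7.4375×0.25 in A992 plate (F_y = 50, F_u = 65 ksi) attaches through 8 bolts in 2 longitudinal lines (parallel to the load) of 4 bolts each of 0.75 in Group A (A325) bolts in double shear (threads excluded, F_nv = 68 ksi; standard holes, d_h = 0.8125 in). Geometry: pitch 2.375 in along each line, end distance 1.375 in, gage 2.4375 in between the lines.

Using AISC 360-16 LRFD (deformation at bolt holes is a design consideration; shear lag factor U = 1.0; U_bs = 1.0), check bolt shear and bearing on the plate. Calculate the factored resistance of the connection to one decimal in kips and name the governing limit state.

Bolt shear: A_b = π(0.75)²/4 = 0.44179 in². φR_n = 0.75 × 68 × 0.44179 × 8 × 2 = 360.5 kips.
Bearing (0.25 in plate, F_u = 65 ksi): end bolts L_c = 1.375 − 0.8125/2 = 0.96875, R_n = min(1.2×0.96875×0.25×65, 2.4×0.75×0.25×65) = 18.891 kips/bolt; interior L_c = 2.375 − 0.8125 = 1.5625, R_n = 29.25 kips/bolt. φR_n = 0.75 × (2×18.891 + 6×29.25) = 160.0 kips.
Governing: min(360.5, 160.0) = 160.0 kips → bearing.

160.0 kips (bearing governs)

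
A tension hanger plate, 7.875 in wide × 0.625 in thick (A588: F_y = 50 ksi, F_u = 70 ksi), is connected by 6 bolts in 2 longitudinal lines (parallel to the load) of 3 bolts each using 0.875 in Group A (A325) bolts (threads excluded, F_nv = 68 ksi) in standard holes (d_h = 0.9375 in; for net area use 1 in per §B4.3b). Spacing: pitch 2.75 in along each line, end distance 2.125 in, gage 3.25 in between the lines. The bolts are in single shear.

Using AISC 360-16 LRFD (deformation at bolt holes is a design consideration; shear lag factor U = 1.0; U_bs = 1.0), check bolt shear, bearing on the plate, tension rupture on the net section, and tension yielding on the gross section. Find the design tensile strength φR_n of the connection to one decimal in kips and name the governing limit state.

Bolt shear: A_b = π(0.875)²/4 = 0.60132 in². φR_n = 0.75 × 68 × 0.60132 × 6 × 1 = 184.0 kips.
Bearing (0.625 in plate, F_u = 70 ksi): end bolts L_c = 2.125 − 0.9375/2 = 1.65625, R_n = min(1.2×1.65625×0.625×70, 2.4×0.875×0.625×70) = 86.953 kips/bolt; interior L_c = 2.75 − 0.9375 = 1.8125, R_n = 91.875 kips/bolt. φR_n = 0.75 × (2×86.953 + 4×91.875) = 406.1 kips.
Tension rupture (net): A_n = (7.875 − 2×1)×0.625 = 3.6719 in² (U = 1.0, A_e = A_n). φR_n = 0.75 × 70 × 3.6719 = 192.8 kips.
Tension yield (gross): A_g = 7.875×0.625 = 4.9219 in². φR_n = 0.90 × 50 × 4.9219 = 221.5 kips.
Governing: min(184.0, 406.1, 192.8, 221.5) = 184.0 kips → bolt shear.

184.0 kips (bolt shear governs)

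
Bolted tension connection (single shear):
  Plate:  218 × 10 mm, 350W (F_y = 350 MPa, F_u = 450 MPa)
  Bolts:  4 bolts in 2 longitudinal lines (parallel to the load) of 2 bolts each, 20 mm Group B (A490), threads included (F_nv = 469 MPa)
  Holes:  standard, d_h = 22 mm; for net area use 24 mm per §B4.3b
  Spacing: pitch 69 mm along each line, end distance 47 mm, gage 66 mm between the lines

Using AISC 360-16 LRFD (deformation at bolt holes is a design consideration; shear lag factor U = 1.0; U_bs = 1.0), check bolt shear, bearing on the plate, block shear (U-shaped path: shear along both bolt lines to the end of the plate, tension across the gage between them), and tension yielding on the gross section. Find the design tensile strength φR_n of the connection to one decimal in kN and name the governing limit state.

442.0 kN (bolt shear governs)

Bolt shear: A_b = π(20)²/4 = 314.16 mm². φR_n = 0.75 × 469 × 314.16 × 4 × 1 = 442.0 kN.
Bearing (10 mm plate, F_u = 450 MPa): end bolts L_c = 47 − 22/2 = 36, R_n = min(1.2×36×10×450, 2.4×20×10×450) = 194.4 kN/bolt; interior L_c = 69 − 22 = 47, R_n = 216 kN/bolt. φR_n = 0.75 × (2×194.4 + 2×216) = 615.6 kN.
Block shear: shear path 2×[47+1×69] = 2×116 mm, A_gv = 2320, A_nv = 2×(116 − 1.5×24)×10 = 1600 mm²; tension across gage: (66 − 1×24)×10 = 420 mm². R_n = min(0.6×450×1600, 0.6×350×2320) + 1.0×450×420 = min(432, 487.2) + 189 = 621 kN. φR_n = 0.75 × 621 = 465.8 kN.
Tension yield (gross): A_g = 218×10 = 2180 mm². φR_n = 0.90 × 350 × 2180 = 686.7 kN.
Governing: min(442.0, 615.6, 465.8, 686.7) = 442.0 kN → bolt shear.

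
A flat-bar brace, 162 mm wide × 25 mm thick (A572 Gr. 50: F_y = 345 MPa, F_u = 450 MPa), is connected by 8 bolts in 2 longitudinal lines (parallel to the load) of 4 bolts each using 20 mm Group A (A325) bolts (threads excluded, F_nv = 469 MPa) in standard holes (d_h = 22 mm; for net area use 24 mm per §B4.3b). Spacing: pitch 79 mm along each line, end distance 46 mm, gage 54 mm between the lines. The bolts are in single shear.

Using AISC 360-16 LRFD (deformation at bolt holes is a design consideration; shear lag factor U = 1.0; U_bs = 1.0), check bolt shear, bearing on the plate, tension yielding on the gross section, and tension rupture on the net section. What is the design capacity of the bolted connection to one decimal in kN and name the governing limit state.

884.0 kN (bolt shear governs)

Bolt shear: A_b = π(20)²/4 = 314.16 mm². φR_n = 0.75 × 469 × 314.16 × 8 × 1 = 884.0 kN.
Bearing (25 mm plate, F_u = 450 MPa): end bolts L_c = 46 − 22/2 = 35, R_n = min(1.2×35×25×450, 2.4×20×25×450) = 472.5 kN/bolt; interior L_c = 79 − 22 = 57, R_n = 540 kN/bolt. φR_n = 0.75 × (2×472.5 + 6×540) = 3138.8 kN.
Tension yield (gross): A_g = 162×25 = 4050 mm². φR_n = 0.90 × 345 × 4050 = 1257.5 kN.
Tension rupture (net): A_n = (162 − 2×24)×25 = 2850 mm² (U = 1.0, A_e = A_n). φR_n = 0.75 × 450 × 2850 = 961.9 kN.
Governing: min(884.0, 3138.8, 1257.5, 961.9) = 884.0 kN → bolt shear.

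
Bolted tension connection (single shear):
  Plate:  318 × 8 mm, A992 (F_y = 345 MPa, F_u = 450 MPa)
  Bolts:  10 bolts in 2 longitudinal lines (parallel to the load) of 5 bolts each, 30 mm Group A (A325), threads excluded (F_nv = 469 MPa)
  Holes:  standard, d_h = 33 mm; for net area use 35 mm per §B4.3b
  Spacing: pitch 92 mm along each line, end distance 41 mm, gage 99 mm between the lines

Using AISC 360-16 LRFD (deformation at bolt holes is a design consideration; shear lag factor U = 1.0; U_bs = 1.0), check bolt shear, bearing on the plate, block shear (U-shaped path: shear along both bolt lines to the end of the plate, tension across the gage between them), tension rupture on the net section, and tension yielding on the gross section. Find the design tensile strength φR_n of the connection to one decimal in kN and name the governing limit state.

Bolt shear: A_b = π(30)²/4 = 706.86 mm². φR_n = 0.75 × 469 × 706.86 × 10 × 1 = 2486.4 kN.
Bearing (8 mm plate, F_u = 450 MPa): end bolts L_c = 41 − 33/2 = 24.5, R_n = min(1.2×24.5×8×450, 2.4×30×8×450) = 105.84 kN/bolt; interior L_c = 92 − 33 = 59, R_n = 254.88 kN/bolt. φR_n = 0.75 × (2×105.84 + 8×254.88) = 1688.0 kN.
Block shear: shear path 2×[41+4×92] = 2×409 mm, A_gv = 6544, A_nv = 2×(409 − 4.5×35)×8 = 4024 mm²; tension across gage: (99 − 1×35)×8 = 512 mm². R_n = min(0.6×450×4024, 0.6×345×6544) + 1.0×450×512 = min(1086.5, 1354.6) + 230.4 = 1316.9 kN. φR_n = 0.75 × 1316.9 = 987.7 kN.
Tension rupture (net): A_n = (318 − 2×35)×8 = 1984 mm² (U = 1.0, A_e = A_n). φR_n = 0.75 × 450 × 1984 = 669.6 kN.
Tension yield (gross): A_g = 318×8 = 2544 mm². φR_n = 0.90 × 345 × 2544 = 789.9 kN.
Governing: min(2486.4, 1688.0, 987.7, 669.6, 789.9) = 669.6 kN → net-section rupture.

669.6 kN (net-section rupture governs)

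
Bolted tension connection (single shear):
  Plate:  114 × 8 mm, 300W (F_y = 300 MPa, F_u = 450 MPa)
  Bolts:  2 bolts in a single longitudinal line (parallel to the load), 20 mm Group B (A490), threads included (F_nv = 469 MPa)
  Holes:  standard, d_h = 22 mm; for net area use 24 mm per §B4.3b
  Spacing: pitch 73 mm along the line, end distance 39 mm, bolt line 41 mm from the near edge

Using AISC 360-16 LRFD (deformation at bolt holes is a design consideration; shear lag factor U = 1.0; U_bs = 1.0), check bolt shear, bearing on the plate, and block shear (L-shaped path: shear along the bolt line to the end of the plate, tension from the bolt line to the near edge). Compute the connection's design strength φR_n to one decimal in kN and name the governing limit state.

199.3 kN (block shear governs)

Bolt shear: A_b = π(20)²/4 = 314.16 mm². φR_n = 0.75 × 469 × 314.16 × 2 × 1 = 221.0 kN.
Bearing (8 mm plate, F_u = 450 MPa): end bolts L_c = 39 − 22/2 = 28, R_n = min(1.2×28×8×450, 2.4×20×8×450) = 120.96 kN/bolt; interior L_c = 73 − 22 = 51, R_n = 172.8 kN/bolt. φR_n = 0.75 × (1×120.96 + 1×172.8) = 220.3 kN.
Block shear: shear path 1×[39+1×73] = 1×112 mm, A_gv = 896, A_nv = 1×(112 − 1.5×24)×8 = 608 mm²; tension to near edge: (41 − 0.5×24)×8 = 232 mm². R_n = min(0.6×450×608, 0.6×300×896) + 1.0×450×232 = min(164.16, 161.28) + 104.4 = 265.68 kN. φR_n = 0.75 × 265.68 = 199.3 kN.
Governing: min(221.0, 220.3, 199.3) = 199.3 kN → block shear.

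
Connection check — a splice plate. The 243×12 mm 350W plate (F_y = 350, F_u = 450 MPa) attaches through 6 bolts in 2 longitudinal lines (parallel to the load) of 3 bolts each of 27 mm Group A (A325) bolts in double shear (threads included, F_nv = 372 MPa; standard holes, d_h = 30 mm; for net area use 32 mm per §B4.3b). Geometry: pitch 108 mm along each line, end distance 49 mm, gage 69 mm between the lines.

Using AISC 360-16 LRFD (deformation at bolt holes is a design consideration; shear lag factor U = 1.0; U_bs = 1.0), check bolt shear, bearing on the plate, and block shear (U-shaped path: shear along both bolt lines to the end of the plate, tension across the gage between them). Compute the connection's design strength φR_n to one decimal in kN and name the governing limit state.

1049.0 kN (block shear governs)

Bolt shear: A_b = π(27)²/4 = 572.56 mm². φR_n = 0.75 × 372 × 572.56 × 6 × 2 = 1916.9 kN.
Bearing (12 mm plate, F_u = 450 MPa): end bolts L_c = 49 − 30/2 = 34, R_n = min(1.2×34×12×450, 2.4×27×12×450) = 220.32 kN/bolt; interior L_c = 108 − 30 = 78, R_n = 349.92 kN/bolt. φR_n = 0.75 × (2×220.32 + 4×349.92) = 1380.2 kN.
Block shear: shear path 2×[49+2×108] = 2×265 mm, A_gv = 6360, A_nv = 2×(265 − 2.5×32)×12 = 4440 mm²; tension across gage: (69 − 1×32)×12 = 444 mm². R_n = min(0.6×450×4440, 0.6×350×6360) + 1.0×450×444 = min(1198.8, 1335.6) + 199.8 = 1398.6 kN. φR_n = 0.75 × 1398.6 = 1049.0 kN.
Governing: min(1916.9, 1380.2, 1049.0) = 1049.0 kN → block shear.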